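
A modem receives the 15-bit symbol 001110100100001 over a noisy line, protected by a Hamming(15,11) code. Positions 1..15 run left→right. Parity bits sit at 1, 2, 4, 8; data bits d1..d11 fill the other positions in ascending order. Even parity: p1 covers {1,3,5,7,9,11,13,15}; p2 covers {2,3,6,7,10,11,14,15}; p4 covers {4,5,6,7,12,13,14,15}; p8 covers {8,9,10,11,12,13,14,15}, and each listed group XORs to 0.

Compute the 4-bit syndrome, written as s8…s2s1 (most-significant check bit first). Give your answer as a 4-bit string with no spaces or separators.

0000

s1 (pos 1,3,5,7,9,11,13,15): 0⊕1⊕1⊕1⊕0⊕0⊕0⊕1 = 0
s2 (pos 2,3,6,7,10,11,14,15): 0⊕1⊕0⊕1⊕1⊕0⊕0⊕1 = 0
s4 (pos 4,5,6,7,12,13,14,15): 1⊕1⊕0⊕1⊕0⊕0⊕0⊕1 = 0
s8 (pos 8,9,10,11,12,13,14,15): 0⊕0⊕1⊕0⊕0⊕0⊕0⊕1 = 0
Syndrome s8…s1 = 0000 → no error.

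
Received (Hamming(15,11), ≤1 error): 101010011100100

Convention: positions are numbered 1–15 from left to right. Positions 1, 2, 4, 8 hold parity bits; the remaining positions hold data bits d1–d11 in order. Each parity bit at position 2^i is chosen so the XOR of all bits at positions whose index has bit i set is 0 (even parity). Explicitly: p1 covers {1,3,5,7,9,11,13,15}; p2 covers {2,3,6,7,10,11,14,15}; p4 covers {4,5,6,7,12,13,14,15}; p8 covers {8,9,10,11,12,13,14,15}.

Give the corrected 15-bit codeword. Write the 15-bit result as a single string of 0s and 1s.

s1 (pos 1,3,5,7,9,11,13,15): 1⊕1⊕1⊕0⊕1⊕0⊕1⊕0 = 1
s2 (pos 2,3,6,7,10,11,14,15): 0⊕1⊕0⊕0⊕1⊕0⊕0⊕0 = 0
s4 (pos 4,5,6,7,12,13,14,15): 0⊕1⊕0⊕0⊕0⊕1⊕0⊕0 = 0
s8 (pos 8,9,10,11,12,13,14,15): 1⊕1⊕1⊕0⊕0⊕1⊕0⊕0 = 0
Syndrome s8…s1 = 0001 → error at position 1.
Flip position 1: 101010011100100 → 001010011100100

001010011100100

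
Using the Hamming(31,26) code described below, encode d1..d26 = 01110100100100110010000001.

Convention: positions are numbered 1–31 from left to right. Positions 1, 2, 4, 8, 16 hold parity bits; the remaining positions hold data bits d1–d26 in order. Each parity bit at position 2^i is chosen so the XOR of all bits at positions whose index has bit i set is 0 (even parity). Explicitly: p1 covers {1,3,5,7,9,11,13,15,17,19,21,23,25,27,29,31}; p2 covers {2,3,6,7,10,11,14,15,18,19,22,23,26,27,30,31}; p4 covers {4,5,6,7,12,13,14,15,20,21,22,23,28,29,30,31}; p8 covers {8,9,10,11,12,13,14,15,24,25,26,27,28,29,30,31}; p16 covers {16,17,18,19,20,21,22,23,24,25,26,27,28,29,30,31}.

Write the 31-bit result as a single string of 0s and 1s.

Place data at non-parity positions: p1 p2 0 p4 1 1 1 p8 0 1 0 0 1 0 0 p16 1 0 0 1 1 0 0 1 0 0 0 0 0 0 1
p1 (pos 1,3,5,7,9,11,13,15,17,19,21,23,25,27,29,31): XOR of data positions = 0⊕1⊕1⊕0⊕0⊕1⊕0⊕1⊕0⊕1⊕0⊕0⊕0⊕0⊕1 = 0
p2 (pos 2,3,6,7,10,11,14,15,18,19,22,23,26,27,30,31): XOR of data positions = 0⊕1⊕1⊕1⊕0⊕0⊕0⊕0⊕0⊕0⊕0⊕0⊕0⊕0⊕1 = 0
p4 (pos 4,5,6,7,12,13,14,15,20,21,22,23,28,29,30,31): XOR of data positions = 1⊕1⊕1⊕0⊕1⊕0⊕0⊕1⊕1⊕0⊕0⊕0⊕0⊕0⊕1 = 1
p8 (pos 8,9,10,11,12,13,14,15,24,25,26,27,28,29,30,31): XOR of data positions = 0⊕1⊕0⊕0⊕1⊕0⊕0⊕1⊕0⊕0⊕0⊕0⊕0⊕0⊕1 = 0
p16 (pos 16,17,18,19,20,21,22,23,24,25,26,27,28,29,30,31): XOR of data positions = 1⊕0⊕0⊕1⊕1⊕0⊕0⊕1⊕0⊕0⊕0⊕0⊕0⊕0⊕1 = 1
Codeword: 0001111001001001100110010000001

0001111001001001100110010000001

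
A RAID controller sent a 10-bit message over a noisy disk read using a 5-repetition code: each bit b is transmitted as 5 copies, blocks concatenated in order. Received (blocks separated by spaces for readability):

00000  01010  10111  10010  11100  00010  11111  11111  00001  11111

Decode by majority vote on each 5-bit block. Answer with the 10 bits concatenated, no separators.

0010101101

Block 1 (00000): 0 ones → 0
Block 2 (01010): 2 ones → 0
Block 3 (10111): 4 ones → 1
Block 4 (10010): 2 ones → 0
Block 5 (11100): 3 ones → 1
Block 6 (00010): 1 one → 0
Block 7 (11111): 5 ones → 1
Block 8 (11111): 5 ones → 1
Block 9 (00001): 1 one → 0
Block 10 (11111): 5 ones → 1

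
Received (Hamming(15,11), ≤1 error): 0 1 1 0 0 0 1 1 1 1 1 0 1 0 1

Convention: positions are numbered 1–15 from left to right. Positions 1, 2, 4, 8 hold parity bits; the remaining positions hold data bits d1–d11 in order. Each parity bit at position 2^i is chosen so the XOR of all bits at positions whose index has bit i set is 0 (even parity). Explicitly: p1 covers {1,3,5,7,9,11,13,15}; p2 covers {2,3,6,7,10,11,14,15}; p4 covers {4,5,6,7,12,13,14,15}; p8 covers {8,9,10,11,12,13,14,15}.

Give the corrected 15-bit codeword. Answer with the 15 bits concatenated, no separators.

011100111110101

s1 (pos 1,3,5,7,9,11,13,15): 0⊕1⊕0⊕1⊕1⊕1⊕1⊕1 = 0
s2 (pos 2,3,6,7,10,11,14,15): 1⊕1⊕0⊕1⊕1⊕1⊕0⊕1 = 0
s4 (pos 4,5,6,7,12,13,14,15): 0⊕0⊕0⊕1⊕0⊕1⊕0⊕1 = 1
s8 (pos 8,9,10,11,12,13,14,15): 1⊕1⊕1⊕1⊕0⊕1⊕0⊕1 = 0
Syndrome s8…s1 = 0100 → error at position 4.
Flip position 4: 011000111110101 → 011100111110101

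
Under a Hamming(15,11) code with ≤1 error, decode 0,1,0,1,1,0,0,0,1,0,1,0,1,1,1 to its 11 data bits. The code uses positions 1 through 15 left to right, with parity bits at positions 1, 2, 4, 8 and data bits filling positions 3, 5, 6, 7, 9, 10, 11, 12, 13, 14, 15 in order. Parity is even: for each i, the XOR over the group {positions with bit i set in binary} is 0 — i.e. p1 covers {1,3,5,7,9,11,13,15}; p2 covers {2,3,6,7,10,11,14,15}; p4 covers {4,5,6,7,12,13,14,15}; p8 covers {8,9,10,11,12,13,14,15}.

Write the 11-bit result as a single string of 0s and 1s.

01001010011

s1 (pos 1,3,5,7,9,11,13,15): 0⊕0⊕1⊕0⊕1⊕1⊕1⊕1 = 1
s2 (pos 2,3,6,7,10,11,14,15): 1⊕0⊕0⊕0⊕0⊕1⊕1⊕1 = 0
s4 (pos 4,5,6,7,12,13,14,15): 1⊕1⊕0⊕0⊕0⊕1⊕1⊕1 = 1
s8 (pos 8,9,10,11,12,13,14,15): 0⊕1⊕0⊕1⊕0⊕1⊕1⊕1 = 1
Syndrome s8…s1 = 1101 → error at position 13.
Flip position 13: 010110001010111 → 010110001010011
Read data bits from positions 3,5,6,7,9,10,11,12,13,14,15: 01001010011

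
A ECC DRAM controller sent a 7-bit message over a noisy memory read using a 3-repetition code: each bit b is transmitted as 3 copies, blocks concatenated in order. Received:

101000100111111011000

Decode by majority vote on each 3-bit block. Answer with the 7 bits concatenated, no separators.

1001110

Block 1 (101): 2 ones → 1
Block 2 (000): 0 ones → 0
Block 3 (100): 1 one → 0
Block 4 (111): 3 ones → 1
Block 5 (111): 3 ones → 1
Block 6 (011): 2 ones → 1
Block 7 (000): 0 ones → 0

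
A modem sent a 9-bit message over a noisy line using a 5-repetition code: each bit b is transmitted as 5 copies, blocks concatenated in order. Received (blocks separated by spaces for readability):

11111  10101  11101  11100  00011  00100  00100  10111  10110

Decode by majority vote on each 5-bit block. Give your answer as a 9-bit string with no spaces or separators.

Block 1 (11111): 5 ones → 1
Block 2 (10101): 3 ones → 1
Block 3 (11101): 4 ones → 1
Block 4 (11100): 3 ones → 1
Block 5 (00011): 2 ones → 0
Block 6 (00100): 1 one → 0
Block 7 (00100): 1 one → 0
Block 8 (10111): 4 ones → 1
Block 9 (10110): 3 ones → 1

111100011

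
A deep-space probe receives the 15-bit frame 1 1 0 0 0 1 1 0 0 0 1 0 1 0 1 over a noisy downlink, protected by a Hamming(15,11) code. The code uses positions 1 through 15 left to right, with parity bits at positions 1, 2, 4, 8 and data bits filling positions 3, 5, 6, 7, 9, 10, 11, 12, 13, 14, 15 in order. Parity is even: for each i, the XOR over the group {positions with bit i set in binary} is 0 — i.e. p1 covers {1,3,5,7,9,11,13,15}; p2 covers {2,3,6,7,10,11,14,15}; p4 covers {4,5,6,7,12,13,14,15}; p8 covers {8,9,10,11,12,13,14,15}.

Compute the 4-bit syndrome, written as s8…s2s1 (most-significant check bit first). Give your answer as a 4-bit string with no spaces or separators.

1011

s1 (pos 1,3,5,7,9,11,13,15): 1⊕0⊕0⊕1⊕0⊕1⊕1⊕1 = 1
s2 (pos 2,3,6,7,10,11,14,15): 1⊕0⊕1⊕1⊕0⊕1⊕0⊕1 = 1
s4 (pos 4,5,6,7,12,13,14,15): 0⊕0⊕1⊕1⊕0⊕1⊕0⊕1 = 0
s8 (pos 8,9,10,11,12,13,14,15): 0⊕0⊕0⊕1⊕0⊕1⊕0⊕1 = 1
Syndrome s8…s1 = 1011 → error at position 11.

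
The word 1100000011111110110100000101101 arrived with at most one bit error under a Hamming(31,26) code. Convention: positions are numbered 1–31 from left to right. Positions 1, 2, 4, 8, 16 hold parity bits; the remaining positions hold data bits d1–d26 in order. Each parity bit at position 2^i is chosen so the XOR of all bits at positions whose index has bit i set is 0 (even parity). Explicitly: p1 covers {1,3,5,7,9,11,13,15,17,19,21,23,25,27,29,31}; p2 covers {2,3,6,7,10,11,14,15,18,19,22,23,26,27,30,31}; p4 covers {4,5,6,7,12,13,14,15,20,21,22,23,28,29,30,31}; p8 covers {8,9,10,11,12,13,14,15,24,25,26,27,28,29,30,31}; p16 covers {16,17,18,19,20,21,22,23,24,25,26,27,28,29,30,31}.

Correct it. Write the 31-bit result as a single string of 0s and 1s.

s1 (pos 1,3,5,7,9,11,13,15,17,19,21,23,25,27,29,31): 1⊕0⊕0⊕0⊕1⊕1⊕1⊕1⊕1⊕0⊕0⊕0⊕0⊕0⊕1⊕1 = 0
s2 (pos 2,3,6,7,10,11,14,15,18,19,22,23,26,27,30,31): 1⊕0⊕0⊕0⊕1⊕1⊕1⊕1⊕1⊕0⊕0⊕0⊕1⊕0⊕0⊕1 = 0
s4 (pos 4,5,6,7,12,13,14,15,20,21,22,23,28,29,30,31): 0⊕0⊕0⊕0⊕1⊕1⊕1⊕1⊕1⊕0⊕0⊕0⊕1⊕1⊕0⊕1 = 0
s8 (pos 8,9,10,11,12,13,14,15,24,25,26,27,28,29,30,31): 0⊕1⊕1⊕1⊕1⊕1⊕1⊕1⊕0⊕0⊕1⊕0⊕1⊕1⊕0⊕1 = 1
s16 (pos 16,17,18,19,20,21,22,23,24,25,26,27,28,29,30,31): 0⊕1⊕1⊕0⊕1⊕0⊕0⊕0⊕0⊕0⊕1⊕0⊕1⊕1⊕0⊕1 = 1
Syndrome s16…s1 = 11000 → error at position 24.
Flip position 24: 1100000011111110110100000101101 → 1100000011111110110100010101101

1100000011111110110100010101101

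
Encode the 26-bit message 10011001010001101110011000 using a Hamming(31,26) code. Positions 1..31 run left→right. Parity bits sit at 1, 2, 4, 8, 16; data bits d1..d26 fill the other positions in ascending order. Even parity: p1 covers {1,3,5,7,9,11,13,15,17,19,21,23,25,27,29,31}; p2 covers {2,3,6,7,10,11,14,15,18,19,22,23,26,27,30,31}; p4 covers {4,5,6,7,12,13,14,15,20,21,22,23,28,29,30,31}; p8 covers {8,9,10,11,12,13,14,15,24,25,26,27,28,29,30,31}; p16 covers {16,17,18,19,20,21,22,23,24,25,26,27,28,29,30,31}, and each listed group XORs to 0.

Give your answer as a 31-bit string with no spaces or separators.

Place data at non-parity positions: p1 p2 1 p4 0 0 1 p8 1 0 0 1 0 1 0 p16 0 0 1 1 0 1 1 1 0 0 1 1 0 0 0
p1 (pos 1,3,5,7,9,11,13,15,17,19,21,23,25,27,29,31): XOR of data positions = 1⊕0⊕1⊕1⊕0⊕0⊕0⊕0⊕1⊕0⊕1⊕0⊕1⊕0⊕0 = 0
p2 (pos 2,3,6,7,10,11,14,15,18,19,22,23,26,27,30,31): XOR of data positions = 1⊕0⊕1⊕0⊕0⊕1⊕0⊕0⊕1⊕1⊕1⊕0⊕1⊕0⊕0 = 1
p4 (pos 4,5,6,7,12,13,14,15,20,21,22,23,28,29,30,31): XOR of data positions = 0⊕0⊕1⊕1⊕0⊕1⊕0⊕1⊕0⊕1⊕1⊕1⊕0⊕0⊕0 = 1
p8 (pos 8,9,10,11,12,13,14,15,24,25,26,27,28,29,30,31): XOR of data positions = 1⊕0⊕0⊕1⊕0⊕1⊕0⊕1⊕0⊕0⊕1⊕1⊕0⊕0⊕0 = 0
p16 (pos 16,17,18,19,20,21,22,23,24,25,26,27,28,29,30,31): XOR of data positions = 0⊕0⊕1⊕1⊕0⊕1⊕1⊕1⊕0⊕0⊕1⊕1⊕0⊕0⊕0 = 1
Codeword: 0111001010010101001101110011000

0111001010010101001101110011000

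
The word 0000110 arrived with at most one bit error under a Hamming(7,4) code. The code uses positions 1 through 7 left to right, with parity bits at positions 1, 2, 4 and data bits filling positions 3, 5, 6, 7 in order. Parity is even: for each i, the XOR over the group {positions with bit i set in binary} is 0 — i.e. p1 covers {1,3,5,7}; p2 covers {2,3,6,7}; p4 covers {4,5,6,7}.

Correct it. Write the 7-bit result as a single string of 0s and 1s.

s1 (pos 1,3,5,7): 0⊕0⊕1⊕0 = 1
s2 (pos 2,3,6,7): 0⊕0⊕1⊕0 = 1
s4 (pos 4,5,6,7): 0⊕1⊕1⊕0 = 0
Syndrome s4…s1 = 011 → error at position 3.
Flip position 3: 0000110 → 0010110

0010110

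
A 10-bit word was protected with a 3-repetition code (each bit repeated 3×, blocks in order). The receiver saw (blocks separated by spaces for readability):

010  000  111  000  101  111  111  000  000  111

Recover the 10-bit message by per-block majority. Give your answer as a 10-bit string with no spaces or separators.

0010111001

Block 1 (010): 1 one → 0
Block 2 (000): 0 ones → 0
Block 3 (111): 3 ones → 1
Block 4 (000): 0 ones → 0
Block 5 (101): 2 ones → 1
Block 6 (111): 3 ones → 1
Block 7 (111): 3 ones → 1
Block 8 (000): 0 ones → 0
Block 9 (000): 0 ones → 0
Block 10 (111): 3 ones → 1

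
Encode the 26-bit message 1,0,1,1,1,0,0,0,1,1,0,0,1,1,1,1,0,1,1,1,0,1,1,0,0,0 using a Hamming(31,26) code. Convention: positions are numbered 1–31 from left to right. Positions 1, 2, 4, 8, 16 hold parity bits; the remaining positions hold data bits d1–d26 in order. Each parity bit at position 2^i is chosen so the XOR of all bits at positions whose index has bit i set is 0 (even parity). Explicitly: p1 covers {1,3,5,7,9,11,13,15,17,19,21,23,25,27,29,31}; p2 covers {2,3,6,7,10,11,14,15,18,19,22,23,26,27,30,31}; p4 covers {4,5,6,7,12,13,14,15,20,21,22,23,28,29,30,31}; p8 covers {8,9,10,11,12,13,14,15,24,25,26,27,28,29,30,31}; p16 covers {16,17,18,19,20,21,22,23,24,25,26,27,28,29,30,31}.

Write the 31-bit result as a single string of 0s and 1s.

Place data at non-parity positions: p1 p2 1 p4 0 1 1 p8 1 0 0 0 1 1 0 p16 0 1 1 1 1 0 1 1 1 0 1 1 0 0 0
p1 (pos 1,3,5,7,9,11,13,15,17,19,21,23,25,27,29,31): XOR of data positions = 1⊕0⊕1⊕1⊕0⊕1⊕0⊕0⊕1⊕1⊕1⊕1⊕1⊕0⊕0 = 1
p2 (pos 2,3,6,7,10,11,14,15,18,19,22,23,26,27,30,31): XOR of data positions = 1⊕1⊕1⊕0⊕0⊕1⊕0⊕1⊕1⊕0⊕1⊕0⊕1⊕0⊕0 = 0
p4 (pos 4,5,6,7,12,13,14,15,20,21,22,23,28,29,30,31): XOR of data positions = 0⊕1⊕1⊕0⊕1⊕1⊕0⊕1⊕1⊕0⊕1⊕1⊕0⊕0⊕0 = 0
p8 (pos 8,9,10,11,12,13,14,15,24,25,26,27,28,29,30,31): XOR of data positions = 1⊕0⊕0⊕0⊕1⊕1⊕0⊕1⊕1⊕0⊕1⊕1⊕0⊕0⊕0 = 1
p16 (pos 16,17,18,19,20,21,22,23,24,25,26,27,28,29,30,31): XOR of data positions = 0⊕1⊕1⊕1⊕1⊕0⊕1⊕1⊕1⊕0⊕1⊕1⊕0⊕0⊕0 = 1
Codeword: 1010011110001101011110111011000

1010011110001101011110111011000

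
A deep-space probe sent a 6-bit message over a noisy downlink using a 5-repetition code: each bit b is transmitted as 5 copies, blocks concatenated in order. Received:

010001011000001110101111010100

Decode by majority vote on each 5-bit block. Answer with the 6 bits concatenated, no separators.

010110

Block 1 (01000): 1 one → 0
Block 2 (10110): 3 ones → 1
Block 3 (00001): 1 one → 0
Block 4 (11010): 3 ones → 1
Block 5 (11110): 4 ones → 1
Block 6 (10100): 2 ones → 0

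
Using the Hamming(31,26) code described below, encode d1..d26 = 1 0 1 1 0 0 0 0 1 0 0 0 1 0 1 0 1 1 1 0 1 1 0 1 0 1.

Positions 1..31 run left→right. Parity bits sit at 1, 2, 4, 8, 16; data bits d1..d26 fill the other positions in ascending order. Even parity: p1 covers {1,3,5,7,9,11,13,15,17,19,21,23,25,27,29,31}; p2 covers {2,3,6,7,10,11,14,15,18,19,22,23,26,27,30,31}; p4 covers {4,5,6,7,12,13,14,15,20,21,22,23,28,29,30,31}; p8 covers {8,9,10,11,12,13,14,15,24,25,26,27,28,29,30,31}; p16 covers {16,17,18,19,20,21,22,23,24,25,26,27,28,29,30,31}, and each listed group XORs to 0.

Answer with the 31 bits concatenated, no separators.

Place data at non-parity positions: p1 p2 1 p4 0 1 1 p8 0 0 0 0 1 0 0 p16 0 1 0 1 0 1 1 1 0 1 1 0 1 0 1
p1 (pos 1,3,5,7,9,11,13,15,17,19,21,23,25,27,29,31): XOR of data positions = 1⊕0⊕1⊕0⊕0⊕1⊕0⊕0⊕0⊕0⊕1⊕0⊕1⊕1⊕1 = 1
p2 (pos 2,3,6,7,10,11,14,15,18,19,22,23,26,27,30,31): XOR of data positions = 1⊕1⊕1⊕0⊕0⊕0⊕0⊕1⊕0⊕1⊕1⊕1⊕1⊕0⊕1 = 1
p4 (pos 4,5,6,7,12,13,14,15,20,21,22,23,28,29,30,31): XOR of data positions = 0⊕1⊕1⊕0⊕1⊕0⊕0⊕1⊕0⊕1⊕1⊕0⊕1⊕0⊕1 = 0
p8 (pos 8,9,10,11,12,13,14,15,24,25,26,27,28,29,30,31): XOR of data positions = 0⊕0⊕0⊕0⊕1⊕0⊕0⊕1⊕0⊕1⊕1⊕0⊕1⊕0⊕1 = 0
p16 (pos 16,17,18,19,20,21,22,23,24,25,26,27,28,29,30,31): XOR of data positions = 0⊕1⊕0⊕1⊕0⊕1⊕1⊕1⊕0⊕1⊕1⊕0⊕1⊕0⊕1 = 1
Codeword: 1110011000001001010101110110101

1110011000001001010101110110101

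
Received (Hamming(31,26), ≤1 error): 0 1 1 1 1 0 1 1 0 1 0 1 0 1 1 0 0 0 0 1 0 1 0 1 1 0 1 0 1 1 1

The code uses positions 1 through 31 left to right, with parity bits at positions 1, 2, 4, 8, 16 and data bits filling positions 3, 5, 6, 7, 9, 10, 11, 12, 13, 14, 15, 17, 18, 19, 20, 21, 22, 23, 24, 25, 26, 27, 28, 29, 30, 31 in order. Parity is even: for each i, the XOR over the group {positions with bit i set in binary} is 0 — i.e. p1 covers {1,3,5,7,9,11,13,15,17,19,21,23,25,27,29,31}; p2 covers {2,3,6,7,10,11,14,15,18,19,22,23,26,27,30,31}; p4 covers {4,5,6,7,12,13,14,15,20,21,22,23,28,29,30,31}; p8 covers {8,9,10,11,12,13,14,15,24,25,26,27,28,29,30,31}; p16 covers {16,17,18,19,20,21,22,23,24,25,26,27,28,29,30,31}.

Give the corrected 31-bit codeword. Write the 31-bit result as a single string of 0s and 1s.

s1 (pos 1,3,5,7,9,11,13,15,17,19,21,23,25,27,29,31): 0⊕1⊕1⊕1⊕0⊕0⊕0⊕1⊕0⊕0⊕0⊕0⊕1⊕1⊕1⊕1 = 0
s2 (pos 2,3,6,7,10,11,14,15,18,19,22,23,26,27,30,31): 1⊕1⊕0⊕1⊕1⊕0⊕1⊕1⊕0⊕0⊕1⊕0⊕0⊕1⊕1⊕1 = 0
s4 (pos 4,5,6,7,12,13,14,15,20,21,22,23,28,29,30,31): 1⊕1⊕0⊕1⊕1⊕0⊕1⊕1⊕1⊕0⊕1⊕0⊕0⊕1⊕1⊕1 = 1
s8 (pos 8,9,10,11,12,13,14,15,24,25,26,27,28,29,30,31): 1⊕0⊕1⊕0⊕1⊕0⊕1⊕1⊕1⊕1⊕0⊕1⊕0⊕1⊕1⊕1 = 1
s16 (pos 16,17,18,19,20,21,22,23,24,25,26,27,28,29,30,31): 0⊕0⊕0⊕0⊕1⊕0⊕1⊕0⊕1⊕1⊕0⊕1⊕0⊕1⊕1⊕1 = 0
Syndrome s16…s1 = 01100 → error at position 12.
Flip position 12: 0111101101010110000101011010111 → 0111101101000110000101011010111

0111101101000110000101011010111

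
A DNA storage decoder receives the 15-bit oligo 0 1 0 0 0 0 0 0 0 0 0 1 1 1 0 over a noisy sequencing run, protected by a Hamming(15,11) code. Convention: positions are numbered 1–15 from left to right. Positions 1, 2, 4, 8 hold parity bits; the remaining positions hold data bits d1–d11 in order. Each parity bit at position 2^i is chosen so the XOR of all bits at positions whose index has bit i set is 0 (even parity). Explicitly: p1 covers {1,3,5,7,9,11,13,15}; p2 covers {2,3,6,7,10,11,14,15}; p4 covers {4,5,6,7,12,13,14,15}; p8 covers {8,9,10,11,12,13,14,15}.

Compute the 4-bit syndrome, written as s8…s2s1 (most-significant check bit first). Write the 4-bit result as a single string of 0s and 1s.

1101

s1 (pos 1,3,5,7,9,11,13,15): 0⊕0⊕0⊕0⊕0⊕0⊕1⊕0 = 1
s2 (pos 2,3,6,7,10,11,14,15): 1⊕0⊕0⊕0⊕0⊕0⊕1⊕0 = 0
s4 (pos 4,5,6,7,12,13,14,15): 0⊕0⊕0⊕0⊕1⊕1⊕1⊕0 = 1
s8 (pos 8,9,10,11,12,13,14,15): 0⊕0⊕0⊕0⊕1⊕1⊕1⊕0 = 1
Syndrome s8…s1 = 1101 → error at position 13.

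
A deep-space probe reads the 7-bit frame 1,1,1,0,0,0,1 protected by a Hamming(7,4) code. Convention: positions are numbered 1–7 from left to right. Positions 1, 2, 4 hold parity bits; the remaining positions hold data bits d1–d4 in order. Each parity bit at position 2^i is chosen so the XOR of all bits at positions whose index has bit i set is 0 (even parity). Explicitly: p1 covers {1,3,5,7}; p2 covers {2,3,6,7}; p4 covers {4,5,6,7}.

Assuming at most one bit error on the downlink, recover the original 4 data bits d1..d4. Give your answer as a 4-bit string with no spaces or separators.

1000

s1 (pos 1,3,5,7): 1⊕1⊕0⊕1 = 1
s2 (pos 2,3,6,7): 1⊕1⊕0⊕1 = 1
s4 (pos 4,5,6,7): 0⊕0⊕0⊕1 = 1
Syndrome s4…s1 = 111 → error at position 7.
Flip position 7: 1110001 → 1110000
Read data bits from positions 3,5,6,7: 1000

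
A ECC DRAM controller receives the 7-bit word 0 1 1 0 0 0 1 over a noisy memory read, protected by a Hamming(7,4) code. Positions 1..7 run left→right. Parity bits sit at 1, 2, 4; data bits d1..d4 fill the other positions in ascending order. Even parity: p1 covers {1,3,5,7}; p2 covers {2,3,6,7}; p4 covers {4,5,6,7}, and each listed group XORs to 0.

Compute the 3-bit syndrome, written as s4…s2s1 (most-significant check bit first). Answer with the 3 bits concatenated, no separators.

s1 (pos 1,3,5,7): 0⊕1⊕0⊕1 = 0
s2 (pos 2,3,6,7): 1⊕1⊕0⊕1 = 1
s4 (pos 4,5,6,7): 0⊕0⊕0⊕1 = 1
Syndrome s4…s1 = 110 → error at position 6.

110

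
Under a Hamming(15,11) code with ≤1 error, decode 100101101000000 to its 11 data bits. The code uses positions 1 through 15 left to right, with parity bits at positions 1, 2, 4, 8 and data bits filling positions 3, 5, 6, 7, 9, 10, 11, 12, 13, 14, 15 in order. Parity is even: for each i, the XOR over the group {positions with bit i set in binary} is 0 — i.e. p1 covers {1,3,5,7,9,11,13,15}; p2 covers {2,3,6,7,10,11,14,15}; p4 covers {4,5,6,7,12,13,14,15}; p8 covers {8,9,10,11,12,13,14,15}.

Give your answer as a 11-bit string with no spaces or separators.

s1 (pos 1,3,5,7,9,11,13,15): 1⊕0⊕0⊕1⊕1⊕0⊕0⊕0 = 1
s2 (pos 2,3,6,7,10,11,14,15): 0⊕0⊕1⊕1⊕0⊕0⊕0⊕0 = 0
s4 (pos 4,5,6,7,12,13,14,15): 1⊕0⊕1⊕1⊕0⊕0⊕0⊕0 = 1
s8 (pos 8,9,10,11,12,13,14,15): 0⊕1⊕0⊕0⊕0⊕0⊕0⊕0 = 1
Syndrome s8…s1 = 1101 → error at position 13.
Flip position 13: 100101101000000 → 100101101000100
Read data bits from positions 3,5,6,7,9,10,11,12,13,14,15: 00111000100

00111000100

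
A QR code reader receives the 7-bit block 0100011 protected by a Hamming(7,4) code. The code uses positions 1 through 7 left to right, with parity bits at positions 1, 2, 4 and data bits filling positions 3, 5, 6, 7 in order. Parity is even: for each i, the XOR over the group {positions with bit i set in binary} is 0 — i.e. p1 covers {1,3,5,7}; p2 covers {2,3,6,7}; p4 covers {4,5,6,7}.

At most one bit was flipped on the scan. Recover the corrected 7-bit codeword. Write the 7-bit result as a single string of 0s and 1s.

0110011

s1 (pos 1,3,5,7): 0⊕0⊕0⊕1 = 1
s2 (pos 2,3,6,7): 1⊕0⊕1⊕1 = 1
s4 (pos 4,5,6,7): 0⊕0⊕1⊕1 = 0
Syndrome s4…s1 = 011 → error at position 3.
Flip position 3: 0100011 → 0110011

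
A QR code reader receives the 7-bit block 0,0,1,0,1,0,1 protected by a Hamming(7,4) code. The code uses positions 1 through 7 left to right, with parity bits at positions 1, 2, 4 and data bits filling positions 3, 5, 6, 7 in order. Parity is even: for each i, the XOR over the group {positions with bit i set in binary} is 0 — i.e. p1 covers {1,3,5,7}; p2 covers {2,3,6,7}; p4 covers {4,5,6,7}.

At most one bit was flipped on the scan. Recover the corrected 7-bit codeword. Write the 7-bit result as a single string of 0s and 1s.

1010101

s1 (pos 1,3,5,7): 0⊕1⊕1⊕1 = 1
s2 (pos 2,3,6,7): 0⊕1⊕0⊕1 = 0
s4 (pos 4,5,6,7): 0⊕1⊕0⊕1 = 0
Syndrome s4…s1 = 001 → error at position 1.
Flip position 1: 0010101 → 1010101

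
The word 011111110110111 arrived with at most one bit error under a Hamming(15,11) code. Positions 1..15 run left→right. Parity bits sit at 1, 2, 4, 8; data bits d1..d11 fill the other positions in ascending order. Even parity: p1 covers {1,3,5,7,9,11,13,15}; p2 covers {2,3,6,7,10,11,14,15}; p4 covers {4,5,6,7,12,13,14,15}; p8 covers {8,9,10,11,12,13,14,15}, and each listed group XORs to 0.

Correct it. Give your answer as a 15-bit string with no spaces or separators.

011011110110111

s1 (pos 1,3,5,7,9,11,13,15): 0⊕1⊕1⊕1⊕0⊕1⊕1⊕1 = 0
s2 (pos 2,3,6,7,10,11,14,15): 1⊕1⊕1⊕1⊕1⊕1⊕1⊕1 = 0
s4 (pos 4,5,6,7,12,13,14,15): 1⊕1⊕1⊕1⊕0⊕1⊕1⊕1 = 1
s8 (pos 8,9,10,11,12,13,14,15): 1⊕0⊕1⊕1⊕0⊕1⊕1⊕1 = 0
Syndrome s8…s1 = 0100 → error at position 4.
Flip position 4: 011111110110111 → 011011110110111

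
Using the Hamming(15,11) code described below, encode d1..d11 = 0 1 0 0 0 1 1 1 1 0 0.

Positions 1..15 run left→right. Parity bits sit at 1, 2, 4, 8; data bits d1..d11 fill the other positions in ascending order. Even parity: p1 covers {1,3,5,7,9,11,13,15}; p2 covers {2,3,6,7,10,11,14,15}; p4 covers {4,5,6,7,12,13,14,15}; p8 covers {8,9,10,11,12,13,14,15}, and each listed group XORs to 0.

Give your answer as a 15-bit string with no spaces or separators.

100110000111100

Place data at non-parity positions: p1 p2 0 p4 1 0 0 p8 0 1 1 1 1 0 0
p1 (pos 1,3,5,7,9,11,13,15): XOR of data positions = 0⊕1⊕0⊕0⊕1⊕1⊕0 = 1
p2 (pos 2,3,6,7,10,11,14,15): XOR of data positions = 0⊕0⊕0⊕1⊕1⊕0⊕0 = 0
p4 (pos 4,5,6,7,12,13,14,15): XOR of data positions = 1⊕0⊕0⊕1⊕1⊕0⊕0 = 1
p8 (pos 8,9,10,11,12,13,14,15): XOR of data positions = 0⊕1⊕1⊕1⊕1⊕0⊕0 = 0
Codeword: 100110000111100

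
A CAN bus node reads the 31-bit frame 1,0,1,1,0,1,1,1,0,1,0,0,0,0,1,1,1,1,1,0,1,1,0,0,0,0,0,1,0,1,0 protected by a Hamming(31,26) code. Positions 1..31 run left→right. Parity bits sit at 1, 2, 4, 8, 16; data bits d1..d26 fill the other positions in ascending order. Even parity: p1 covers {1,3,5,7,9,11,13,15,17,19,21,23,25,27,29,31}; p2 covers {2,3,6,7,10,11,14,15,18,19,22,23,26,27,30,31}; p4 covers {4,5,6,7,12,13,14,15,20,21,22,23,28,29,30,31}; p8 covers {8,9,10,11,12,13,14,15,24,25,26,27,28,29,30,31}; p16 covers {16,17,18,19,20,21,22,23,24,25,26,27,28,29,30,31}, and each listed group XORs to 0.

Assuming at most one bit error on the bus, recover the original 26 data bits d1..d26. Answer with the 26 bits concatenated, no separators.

s1 (pos 1,3,5,7,9,11,13,15,17,19,21,23,25,27,29,31): 1⊕1⊕0⊕1⊕0⊕0⊕0⊕1⊕1⊕1⊕1⊕0⊕0⊕0⊕0⊕0 = 1
s2 (pos 2,3,6,7,10,11,14,15,18,19,22,23,26,27,30,31): 0⊕1⊕1⊕1⊕1⊕0⊕0⊕1⊕1⊕1⊕1⊕0⊕0⊕0⊕1⊕0 = 1
s4 (pos 4,5,6,7,12,13,14,15,20,21,22,23,28,29,30,31): 1⊕0⊕1⊕1⊕0⊕0⊕0⊕1⊕0⊕1⊕1⊕0⊕1⊕0⊕1⊕0 = 0
s8 (pos 8,9,10,11,12,13,14,15,24,25,26,27,28,29,30,31): 1⊕0⊕1⊕0⊕0⊕0⊕0⊕1⊕0⊕0⊕0⊕0⊕1⊕0⊕1⊕0 = 1
s16 (pos 16,17,18,19,20,21,22,23,24,25,26,27,28,29,30,31): 1⊕1⊕1⊕1⊕0⊕1⊕1⊕0⊕0⊕0⊕0⊕0⊕1⊕0⊕1⊕0 = 0
Syndrome s16…s1 = 01011 → error at position 11.
Flip position 11: 1011011101000011111011000001010 → 1011011101100011111011000001010
Read data bits from positions 3,5,6,7,9,10,11,12,13,14,15,17,18,19,20,21,22,23,24,25,26,27,28,29,30,31: 10110110001111011000001010

10110110001111011000001010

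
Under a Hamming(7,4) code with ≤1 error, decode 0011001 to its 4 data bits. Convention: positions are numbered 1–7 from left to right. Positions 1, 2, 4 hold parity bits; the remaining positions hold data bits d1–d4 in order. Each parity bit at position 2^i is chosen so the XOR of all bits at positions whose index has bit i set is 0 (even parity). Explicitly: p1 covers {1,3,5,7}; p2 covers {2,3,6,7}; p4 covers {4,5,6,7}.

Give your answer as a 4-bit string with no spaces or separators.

s1 (pos 1,3,5,7): 0⊕1⊕0⊕1 = 0
s2 (pos 2,3,6,7): 0⊕1⊕0⊕1 = 0
s4 (pos 4,5,6,7): 1⊕0⊕0⊕1 = 0
Syndrome s4…s1 = 000 → no error.
Read data bits from positions 3,5,6,7: 1001

1001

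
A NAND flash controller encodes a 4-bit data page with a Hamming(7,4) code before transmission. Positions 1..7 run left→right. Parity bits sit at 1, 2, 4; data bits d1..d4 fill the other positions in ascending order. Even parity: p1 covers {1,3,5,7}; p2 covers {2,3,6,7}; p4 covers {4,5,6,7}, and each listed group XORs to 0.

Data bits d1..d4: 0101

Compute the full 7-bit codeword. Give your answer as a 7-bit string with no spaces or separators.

0100101

Place data at non-parity positions: p1 p2 0 p4 1 0 1
p1 (pos 1,3,5,7): XOR of data positions = 0⊕1⊕1 = 0
p2 (pos 2,3,6,7): XOR of data positions = 0⊕0⊕1 = 1
p4 (pos 4,5,6,7): XOR of data positions = 1⊕0⊕1 = 0
Codeword: 0100101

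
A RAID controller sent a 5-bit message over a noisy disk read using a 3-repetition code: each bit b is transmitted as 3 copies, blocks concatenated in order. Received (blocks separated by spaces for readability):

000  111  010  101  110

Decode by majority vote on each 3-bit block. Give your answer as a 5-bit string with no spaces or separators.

Block 1 (000): 0 ones → 0
Block 2 (111): 3 ones → 1
Block 3 (010): 1 one → 0
Block 4 (101): 2 ones → 1
Block 5 (110): 2 ones → 1

01011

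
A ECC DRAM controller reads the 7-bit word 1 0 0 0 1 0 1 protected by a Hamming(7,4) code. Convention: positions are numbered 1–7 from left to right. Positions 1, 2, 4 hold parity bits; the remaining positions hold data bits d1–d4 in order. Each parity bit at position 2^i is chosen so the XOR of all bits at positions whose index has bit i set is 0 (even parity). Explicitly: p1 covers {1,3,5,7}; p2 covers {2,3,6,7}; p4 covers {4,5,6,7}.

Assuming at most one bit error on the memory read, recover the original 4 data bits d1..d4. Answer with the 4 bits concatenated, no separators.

1101

s1 (pos 1,3,5,7): 1⊕0⊕1⊕1 = 1
s2 (pos 2,3,6,7): 0⊕0⊕0⊕1 = 1
s4 (pos 4,5,6,7): 0⊕1⊕0⊕1 = 0
Syndrome s4…s1 = 011 → error at position 3.
Flip position 3: 1000101 → 1010101
Read data bits from positions 3,5,6,7: 1101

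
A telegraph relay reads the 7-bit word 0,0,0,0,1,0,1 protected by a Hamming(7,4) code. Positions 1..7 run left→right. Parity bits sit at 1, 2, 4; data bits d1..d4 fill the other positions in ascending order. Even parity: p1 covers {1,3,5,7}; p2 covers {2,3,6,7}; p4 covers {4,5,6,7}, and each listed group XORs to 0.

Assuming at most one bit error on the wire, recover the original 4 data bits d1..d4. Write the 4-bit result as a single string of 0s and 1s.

0101

s1 (pos 1,3,5,7): 0⊕0⊕1⊕1 = 0
s2 (pos 2,3,6,7): 0⊕0⊕0⊕1 = 1
s4 (pos 4,5,6,7): 0⊕1⊕0⊕1 = 0
Syndrome s4…s1 = 010 → error at position 2.
Flip position 2: 0000101 → 0100101
Read data bits from positions 3,5,6,7: 0101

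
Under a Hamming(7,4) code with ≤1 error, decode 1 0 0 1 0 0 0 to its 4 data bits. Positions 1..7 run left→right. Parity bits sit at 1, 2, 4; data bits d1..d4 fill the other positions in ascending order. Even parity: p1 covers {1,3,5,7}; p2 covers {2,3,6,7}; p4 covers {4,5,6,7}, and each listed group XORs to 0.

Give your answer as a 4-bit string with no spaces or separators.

s1 (pos 1,3,5,7): 1⊕0⊕0⊕0 = 1
s2 (pos 2,3,6,7): 0⊕0⊕0⊕0 = 0
s4 (pos 4,5,6,7): 1⊕0⊕0⊕0 = 1
Syndrome s4…s1 = 101 → error at position 5.
Flip position 5: 1001000 → 1001100
Read data bits from positions 3,5,6,7: 0100

0100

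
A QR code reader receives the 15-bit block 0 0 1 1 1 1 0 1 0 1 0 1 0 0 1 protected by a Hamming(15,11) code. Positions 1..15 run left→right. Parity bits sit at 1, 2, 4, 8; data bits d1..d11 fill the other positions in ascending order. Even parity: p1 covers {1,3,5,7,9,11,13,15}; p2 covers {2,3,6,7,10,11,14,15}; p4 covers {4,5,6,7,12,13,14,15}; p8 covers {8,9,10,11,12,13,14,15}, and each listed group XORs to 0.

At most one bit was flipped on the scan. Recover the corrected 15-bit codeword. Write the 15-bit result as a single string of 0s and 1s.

s1 (pos 1,3,5,7,9,11,13,15): 0⊕1⊕1⊕0⊕0⊕0⊕0⊕1 = 1
s2 (pos 2,3,6,7,10,11,14,15): 0⊕1⊕1⊕0⊕1⊕0⊕0⊕1 = 0
s4 (pos 4,5,6,7,12,13,14,15): 1⊕1⊕1⊕0⊕1⊕0⊕0⊕1 = 1
s8 (pos 8,9,10,11,12,13,14,15): 1⊕0⊕1⊕0⊕1⊕0⊕0⊕1 = 0
Syndrome s8…s1 = 0101 → error at position 5.
Flip position 5: 001111010101001 → 001101010101001

001101010101001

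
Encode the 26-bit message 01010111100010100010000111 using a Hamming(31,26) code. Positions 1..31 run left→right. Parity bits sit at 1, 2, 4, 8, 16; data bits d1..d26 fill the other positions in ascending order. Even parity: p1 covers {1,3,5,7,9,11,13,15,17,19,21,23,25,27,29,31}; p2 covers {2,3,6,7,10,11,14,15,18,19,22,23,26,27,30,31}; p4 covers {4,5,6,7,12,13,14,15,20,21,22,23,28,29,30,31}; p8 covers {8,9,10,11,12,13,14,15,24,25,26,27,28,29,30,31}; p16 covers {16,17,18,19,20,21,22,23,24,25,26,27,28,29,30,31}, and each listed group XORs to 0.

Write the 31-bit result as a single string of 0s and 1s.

0000101001111000010100010000111

Place data at non-parity positions: p1 p2 0 p4 1 0 1 p8 0 1 1 1 1 0 0 p16 0 1 0 1 0 0 0 1 0 0 0 0 1 1 1
p1 (pos 1,3,5,7,9,11,13,15,17,19,21,23,25,27,29,31): XOR of data positions = 0⊕1⊕1⊕0⊕1⊕1⊕0⊕0⊕0⊕0⊕0⊕0⊕0⊕1⊕1 = 0
p2 (pos 2,3,6,7,10,11,14,15,18,19,22,23,26,27,30,31): XOR of data positions = 0⊕0⊕1⊕1⊕1⊕0⊕0⊕1⊕0⊕0⊕0⊕0⊕0⊕1⊕1 = 0
p4 (pos 4,5,6,7,12,13,14,15,20,21,22,23,28,29,30,31): XOR of data positions = 1⊕0⊕1⊕1⊕1⊕0⊕0⊕1⊕0⊕0⊕0⊕0⊕1⊕1⊕1 = 0
p8 (pos 8,9,10,11,12,13,14,15,24,25,26,27,28,29,30,31): XOR of data positions = 0⊕1⊕1⊕1⊕1⊕0⊕0⊕1⊕0⊕0⊕0⊕0⊕1⊕1⊕1 = 0
p16 (pos 16,17,18,19,20,21,22,23,24,25,26,27,28,29,30,31): XOR of data positions = 0⊕1⊕0⊕1⊕0⊕0⊕0⊕1⊕0⊕0⊕0⊕0⊕1⊕1⊕1 = 0
Codeword: 0000101001111000010100010000111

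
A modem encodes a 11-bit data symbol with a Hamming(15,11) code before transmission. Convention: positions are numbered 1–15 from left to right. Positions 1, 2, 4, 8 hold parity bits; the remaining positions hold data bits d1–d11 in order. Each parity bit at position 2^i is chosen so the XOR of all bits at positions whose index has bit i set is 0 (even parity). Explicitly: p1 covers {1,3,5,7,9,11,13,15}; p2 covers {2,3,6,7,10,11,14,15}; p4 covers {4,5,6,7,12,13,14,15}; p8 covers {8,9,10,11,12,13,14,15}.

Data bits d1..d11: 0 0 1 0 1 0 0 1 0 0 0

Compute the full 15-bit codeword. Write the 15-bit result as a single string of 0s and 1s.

110001001001000

Place data at non-parity positions: p1 p2 0 p4 0 1 0 p8 1 0 0 1 0 0 0
p1 (pos 1,3,5,7,9,11,13,15): XOR of data positions = 0⊕0⊕0⊕1⊕0⊕0⊕0 = 1
p2 (pos 2,3,6,7,10,11,14,15): XOR of data positions = 0⊕1⊕0⊕0⊕0⊕0⊕0 = 1
p4 (pos 4,5,6,7,12,13,14,15): XOR of data positions = 0⊕1⊕0⊕1⊕0⊕0⊕0 = 0
p8 (pos 8,9,10,11,12,13,14,15): XOR of data positions = 1⊕0⊕0⊕1⊕0⊕0⊕0 = 0
Codeword: 110001001001000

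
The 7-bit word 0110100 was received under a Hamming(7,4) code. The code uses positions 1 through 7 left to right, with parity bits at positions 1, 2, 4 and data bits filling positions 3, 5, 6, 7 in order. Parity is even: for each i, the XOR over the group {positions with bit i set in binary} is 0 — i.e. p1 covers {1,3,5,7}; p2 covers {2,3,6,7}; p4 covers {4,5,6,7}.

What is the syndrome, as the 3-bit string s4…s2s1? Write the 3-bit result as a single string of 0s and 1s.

s1 (pos 1,3,5,7): 0⊕1⊕1⊕0 = 0
s2 (pos 2,3,6,7): 1⊕1⊕0⊕0 = 0
s4 (pos 4,5,6,7): 0⊕1⊕0⊕0 = 1
Syndrome s4…s1 = 100 → error at position 4.

100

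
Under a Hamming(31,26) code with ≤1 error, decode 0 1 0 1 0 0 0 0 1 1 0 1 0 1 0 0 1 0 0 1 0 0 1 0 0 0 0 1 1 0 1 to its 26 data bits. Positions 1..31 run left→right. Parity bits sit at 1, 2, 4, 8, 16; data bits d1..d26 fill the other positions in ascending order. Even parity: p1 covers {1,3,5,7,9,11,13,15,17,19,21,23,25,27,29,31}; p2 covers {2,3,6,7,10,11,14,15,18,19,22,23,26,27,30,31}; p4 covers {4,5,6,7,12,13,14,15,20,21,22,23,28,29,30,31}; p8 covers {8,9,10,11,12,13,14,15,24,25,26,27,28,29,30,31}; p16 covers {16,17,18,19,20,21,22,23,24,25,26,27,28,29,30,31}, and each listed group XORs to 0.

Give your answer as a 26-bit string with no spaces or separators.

s1 (pos 1,3,5,7,9,11,13,15,17,19,21,23,25,27,29,31): 0⊕0⊕0⊕0⊕1⊕0⊕0⊕0⊕1⊕0⊕0⊕1⊕0⊕0⊕1⊕1 = 1
s2 (pos 2,3,6,7,10,11,14,15,18,19,22,23,26,27,30,31): 1⊕0⊕0⊕0⊕1⊕0⊕1⊕0⊕0⊕0⊕0⊕1⊕0⊕0⊕0⊕1 = 1
s4 (pos 4,5,6,7,12,13,14,15,20,21,22,23,28,29,30,31): 1⊕0⊕0⊕0⊕1⊕0⊕1⊕0⊕1⊕0⊕0⊕1⊕1⊕1⊕0⊕1 = 0
s8 (pos 8,9,10,11,12,13,14,15,24,25,26,27,28,29,30,31): 0⊕1⊕1⊕0⊕1⊕0⊕1⊕0⊕0⊕0⊕0⊕0⊕1⊕1⊕0⊕1 = 1
s16 (pos 16,17,18,19,20,21,22,23,24,25,26,27,28,29,30,31): 0⊕1⊕0⊕0⊕1⊕0⊕0⊕1⊕0⊕0⊕0⊕0⊕1⊕1⊕0⊕1 = 0
Syndrome s16…s1 = 01011 → error at position 11.
Flip position 11: 0101000011010100100100100001101 → 0101000011110100100100100001101
Read data bits from positions 3,5,6,7,9,10,11,12,13,14,15,17,18,19,20,21,22,23,24,25,26,27,28,29,30,31: 00001111010100100100001101

00001111010100100100001101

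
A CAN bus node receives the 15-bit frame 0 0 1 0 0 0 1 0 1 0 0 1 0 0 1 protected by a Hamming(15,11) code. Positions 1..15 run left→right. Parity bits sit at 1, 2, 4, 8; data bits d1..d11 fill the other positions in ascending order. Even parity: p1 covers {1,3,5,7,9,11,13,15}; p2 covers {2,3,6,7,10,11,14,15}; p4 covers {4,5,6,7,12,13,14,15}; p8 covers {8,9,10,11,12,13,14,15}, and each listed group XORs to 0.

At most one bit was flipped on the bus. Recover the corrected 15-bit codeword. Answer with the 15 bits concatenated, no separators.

001000101001011

s1 (pos 1,3,5,7,9,11,13,15): 0⊕1⊕0⊕1⊕1⊕0⊕0⊕1 = 0
s2 (pos 2,3,6,7,10,11,14,15): 0⊕1⊕0⊕1⊕0⊕0⊕0⊕1 = 1
s4 (pos 4,5,6,7,12,13,14,15): 0⊕0⊕0⊕1⊕1⊕0⊕0⊕1 = 1
s8 (pos 8,9,10,11,12,13,14,15): 0⊕1⊕0⊕0⊕1⊕0⊕0⊕1 = 1
Syndrome s8…s1 = 1110 → error at position 14.
Flip position 14: 001000101001001 → 001000101001011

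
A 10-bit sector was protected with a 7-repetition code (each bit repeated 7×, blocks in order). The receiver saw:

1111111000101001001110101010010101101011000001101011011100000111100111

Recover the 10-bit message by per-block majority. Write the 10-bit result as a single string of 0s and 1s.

Block 1 (1111111): 7 ones → 1
Block 2 (0001010): 2 ones → 0
Block 3 (0100111): 4 ones → 1
Block 4 (0101010): 3 ones → 0
Block 5 (0101011): 4 ones → 1
Block 6 (0101100): 3 ones → 0
Block 7 (0001101): 3 ones → 0
Block 8 (0110111): 5 ones → 1
Block 9 (0000011): 2 ones → 0
Block 10 (1100111): 5 ones → 1

1010100101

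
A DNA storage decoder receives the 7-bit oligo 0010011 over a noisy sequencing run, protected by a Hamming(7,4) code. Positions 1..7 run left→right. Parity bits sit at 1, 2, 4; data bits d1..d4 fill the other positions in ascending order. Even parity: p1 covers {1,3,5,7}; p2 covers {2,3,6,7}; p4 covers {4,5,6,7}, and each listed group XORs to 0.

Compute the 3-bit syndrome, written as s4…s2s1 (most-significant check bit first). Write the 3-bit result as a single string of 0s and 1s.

010

s1 (pos 1,3,5,7): 0⊕1⊕0⊕1 = 0
s2 (pos 2,3,6,7): 0⊕1⊕1⊕1 = 1
s4 (pos 4,5,6,7): 0⊕0⊕1⊕1 = 0
Syndrome s4…s1 = 010 → error at position 2.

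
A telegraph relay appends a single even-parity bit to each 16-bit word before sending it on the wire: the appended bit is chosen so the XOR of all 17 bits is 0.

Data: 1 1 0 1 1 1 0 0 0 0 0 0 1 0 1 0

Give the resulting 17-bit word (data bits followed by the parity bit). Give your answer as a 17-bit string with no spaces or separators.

11011100000010101

XOR of the 16 data bits: 1⊕1⊕0⊕1⊕1⊕1⊕0⊕0⊕0⊕0⊕0⊕0⊕1⊕0⊕1⊕0 = 1
Parity bit = 1 (so all 17 bits XOR to 0).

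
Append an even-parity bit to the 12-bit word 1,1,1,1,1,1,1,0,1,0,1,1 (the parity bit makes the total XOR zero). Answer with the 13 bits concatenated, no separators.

XOR of the 12 data bits: 1⊕1⊕1⊕1⊕1⊕1⊕1⊕0⊕1⊕0⊕1⊕1 = 0
Parity bit = 0 (so all 13 bits XOR to 0).

1111111010110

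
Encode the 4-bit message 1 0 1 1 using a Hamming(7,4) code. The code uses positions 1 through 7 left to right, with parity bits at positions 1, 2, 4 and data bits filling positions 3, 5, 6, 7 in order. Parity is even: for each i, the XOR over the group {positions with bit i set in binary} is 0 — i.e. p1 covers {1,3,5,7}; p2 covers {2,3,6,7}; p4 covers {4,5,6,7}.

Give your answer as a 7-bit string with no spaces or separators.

0110011

Place data at non-parity positions: p1 p2 1 p4 0 1 1
p1 (pos 1,3,5,7): XOR of data positions = 1⊕0⊕1 = 0
p2 (pos 2,3,6,7): XOR of data positions = 1⊕1⊕1 = 1
p4 (pos 4,5,6,7): XOR of data positions = 0⊕1⊕1 = 0
Codeword: 0110011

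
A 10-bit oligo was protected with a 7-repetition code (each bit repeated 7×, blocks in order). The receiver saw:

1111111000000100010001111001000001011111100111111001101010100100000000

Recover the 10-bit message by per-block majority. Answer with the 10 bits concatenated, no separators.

Block 1 (1111111): 7 ones → 1
Block 2 (0000001): 1 one → 0
Block 3 (0001000): 1 one → 0
Block 4 (1111001): 5 ones → 1
Block 5 (0000010): 1 one → 0
Block 6 (1111110): 6 ones → 1
Block 7 (0111111): 6 ones → 1
Block 8 (0011010): 3 ones → 0
Block 9 (1010010): 3 ones → 0
Block 10 (0000000): 0 ones → 0

1001011000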